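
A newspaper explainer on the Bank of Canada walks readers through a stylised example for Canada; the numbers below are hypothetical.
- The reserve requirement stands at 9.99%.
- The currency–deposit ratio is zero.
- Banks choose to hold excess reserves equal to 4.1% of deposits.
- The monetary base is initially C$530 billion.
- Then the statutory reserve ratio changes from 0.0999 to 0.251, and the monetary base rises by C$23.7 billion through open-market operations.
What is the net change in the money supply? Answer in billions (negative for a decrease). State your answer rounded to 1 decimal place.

Before: m₁ = 1 / (0.0999 + 0.041) ≈ 7.09723, MB₁ = 530, so M₁ = 7.09723 × 530 = 3761.5319 billion.
After: m₂ = 1 / (0.251 + 0.041) ≈ 3.42466, MB₂ = 530 + 23.7 = 553.7, so M₂ = 3.42466 × 553.7 ≈ 1896.2342 billion.
ΔM = M₂ − M₁ = 1896.2342 − 3761.5319 = -1865.2977 billion.

-1865.3 billion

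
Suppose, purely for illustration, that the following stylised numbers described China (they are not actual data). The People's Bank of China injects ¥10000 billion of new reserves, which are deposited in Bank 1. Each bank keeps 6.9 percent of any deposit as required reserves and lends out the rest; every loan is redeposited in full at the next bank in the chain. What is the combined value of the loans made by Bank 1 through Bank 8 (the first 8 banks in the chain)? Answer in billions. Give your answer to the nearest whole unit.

Bank i lends (1 − rr)^i of the original deposit: Bank 1 lends 10000·0.9310 = 9310.0000, Bank 2 lends 10000·0.9310² = 8667.6100, and so on.
Summing a geometric series: total = 10000·[0.9310·(1 − 0.9310^8) / (1 − 0.9310)] ≈ 58772.6036 billion.

¥58773 billion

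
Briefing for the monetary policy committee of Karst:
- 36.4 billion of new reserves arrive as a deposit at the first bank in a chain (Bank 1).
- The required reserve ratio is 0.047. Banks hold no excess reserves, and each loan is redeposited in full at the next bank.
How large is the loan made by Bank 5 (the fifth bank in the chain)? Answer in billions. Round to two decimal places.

28.61 billion

Each bank lends a fraction (1 − rr) = 0.9530 of the deposit it receives, so Bank 5 receives 36.4·0.9530^4 and lends 36.4·0.9530^5 ≈ 28.6132 billion.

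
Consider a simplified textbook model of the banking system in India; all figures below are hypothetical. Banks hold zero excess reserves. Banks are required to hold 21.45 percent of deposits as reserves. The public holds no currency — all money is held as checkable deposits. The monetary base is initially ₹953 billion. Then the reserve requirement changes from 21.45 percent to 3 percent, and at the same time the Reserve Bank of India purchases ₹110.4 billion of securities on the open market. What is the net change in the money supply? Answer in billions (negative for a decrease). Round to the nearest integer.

Before: m₁ = 1 / (0.2145) ≈ 4.66200, MB₁ = 953, so M₁ = 4.66200 × 953 = 4442.886 billion.
After: m₂ = 1 / (0.03) ≈ 33.33333, MB₂ = 953 + 110.4 = 1063.4, so M₂ = 33.33333 × 1063.4 ≈ 35446.6631 billion.
ΔM = M₂ − M₁ = 35446.6631 − 4442.886 = 31003.7771 billion.

₹31004 billion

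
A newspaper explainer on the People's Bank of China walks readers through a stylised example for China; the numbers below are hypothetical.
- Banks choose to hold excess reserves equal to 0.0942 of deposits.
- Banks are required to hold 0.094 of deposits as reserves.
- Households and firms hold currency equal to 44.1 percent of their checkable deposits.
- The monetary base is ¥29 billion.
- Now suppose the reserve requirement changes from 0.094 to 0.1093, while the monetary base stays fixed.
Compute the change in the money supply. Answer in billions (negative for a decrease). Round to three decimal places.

Initially m₁ = (1 + 0.441) / (0.094 + 0.0942 + 0.441) ≈ 2.290210, so M₁ = 2.290210 × 29 ≈ 66.4161 billion.
After the change m₂ = (1 + 0.441) / (0.1093 + 0.0942 + 0.441) ≈ 2.235842, so M₂ = 2.235842 × 29 ≈ 64.8394 billion.
ΔM = M₂ − M₁ = 64.8394 − 66.4161 = -1.5767 billion.

-1.577 billion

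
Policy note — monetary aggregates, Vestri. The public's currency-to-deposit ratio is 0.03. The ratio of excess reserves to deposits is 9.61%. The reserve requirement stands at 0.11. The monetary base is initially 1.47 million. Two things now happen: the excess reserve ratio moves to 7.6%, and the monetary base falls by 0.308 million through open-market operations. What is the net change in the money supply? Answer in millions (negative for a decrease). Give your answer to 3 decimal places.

Before: m₁ = (1 + 0.03) / (0.11 + 0.0961 + 0.03) ≈ 4.36256, MB₁ = 1.47, so M₁ = 4.36256 × 1.47 ≈ 6.413 million.
After: m₂ = (1 + 0.03) / (0.11 + 0.076 + 0.03) ≈ 4.76852, MB₂ = 1.47 − 0.308 = 1.162, so M₂ = 4.76852 × 1.162 ≈ 5.541 million.
ΔM = M₂ − M₁ = 5.541 − 6.413 = -0.872 million.

-0.872 million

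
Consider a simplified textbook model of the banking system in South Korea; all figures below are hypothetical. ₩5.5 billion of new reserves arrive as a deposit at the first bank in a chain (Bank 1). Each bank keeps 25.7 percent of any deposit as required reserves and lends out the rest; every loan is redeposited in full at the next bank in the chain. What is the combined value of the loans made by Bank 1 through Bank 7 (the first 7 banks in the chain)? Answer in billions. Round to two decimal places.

₩13.91 billion

Bank i lends (1 − rr)^i of the original deposit: Bank 1 lends 5.5·0.7430 = 4.0865, Bank 2 lends 5.5·0.7430² ≈ 3.0363, and so on.
Summing a geometric series: total = 5.5·[0.7430·(1 − 0.7430^7) / (1 − 0.7430)] ≈ 13.9131 billion.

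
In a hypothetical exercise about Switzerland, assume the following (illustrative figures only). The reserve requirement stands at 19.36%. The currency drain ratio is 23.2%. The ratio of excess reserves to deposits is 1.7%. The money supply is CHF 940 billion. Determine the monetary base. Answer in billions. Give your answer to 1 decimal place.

The money multiplier is m = (1 + c) / (rr + e + c) = (1 + 0.232) / (0.1936 + 0.017 + 0.232) ≈ 2.78355.
MB = M / m = 940 / 2.78355 ≈ 337.6983 billion.

CHF 337.7 billion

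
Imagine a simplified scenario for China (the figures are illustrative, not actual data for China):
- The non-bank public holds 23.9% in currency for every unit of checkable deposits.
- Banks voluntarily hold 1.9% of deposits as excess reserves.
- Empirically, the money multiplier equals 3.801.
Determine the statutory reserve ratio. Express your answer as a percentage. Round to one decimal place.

6.8%

Using m = 3.801. Since m = (1 + c)/(c + rr + e), the denominator satisfies c + rr + e = (1 + c)/m = (1 + 0.239) / 3.801 ≈ 0.325967.
With c = 0.239 and e = 0.019, the statutory reserve ratio is 0.325967 − 0.239 − 0.019 = 0.067967.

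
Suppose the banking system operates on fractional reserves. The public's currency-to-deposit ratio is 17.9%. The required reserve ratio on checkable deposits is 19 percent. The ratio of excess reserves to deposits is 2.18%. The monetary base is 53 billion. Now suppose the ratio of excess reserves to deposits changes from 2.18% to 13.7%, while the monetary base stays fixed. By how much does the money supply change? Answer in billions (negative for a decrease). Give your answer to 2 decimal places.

Initially m₁ = (1 + 0.179) / (0.19 + 0.0218 + 0.179) ≈ 3.01689, so M₁ = 3.01689 × 53 ≈ 159.8952 billion.
After the change m₂ = (1 + 0.179) / (0.19 + 0.137 + 0.179) ≈ 2.33004, so M₂ = 2.33004 × 53 ≈ 123.4921 billion.
ΔM = M₂ − M₁ = 123.4921 − 159.8952 = -36.4031 billion.

-36.40 billion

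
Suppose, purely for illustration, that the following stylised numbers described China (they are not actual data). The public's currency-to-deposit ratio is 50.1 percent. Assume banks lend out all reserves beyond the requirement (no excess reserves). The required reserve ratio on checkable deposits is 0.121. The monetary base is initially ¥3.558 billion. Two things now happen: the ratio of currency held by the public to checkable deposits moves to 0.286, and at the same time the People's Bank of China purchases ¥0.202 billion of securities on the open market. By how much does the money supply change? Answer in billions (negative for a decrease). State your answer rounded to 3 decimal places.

¥3.294 billion

Before: m₁ = (1 + 0.501) / (0.121 + 0.501) ≈ 2.41318, MB₁ = 3.558, so M₁ = 2.41318 × 3.558 ≈ 8.5861 billion.
After: m₂ = (1 + 0.286) / (0.121 + 0.286) ≈ 3.15971, MB₂ = 3.558 + 0.202 = 3.76, so M₂ = 3.15971 × 3.76 ≈ 11.8805 billion.
ΔM = M₂ − M₁ = 11.8805 − 8.5861 = 3.2944 billion.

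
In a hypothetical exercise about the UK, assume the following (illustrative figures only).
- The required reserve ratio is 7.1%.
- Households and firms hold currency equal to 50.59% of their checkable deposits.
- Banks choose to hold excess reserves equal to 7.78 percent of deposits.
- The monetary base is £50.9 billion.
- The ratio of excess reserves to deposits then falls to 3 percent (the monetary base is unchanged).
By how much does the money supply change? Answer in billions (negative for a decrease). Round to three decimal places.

Initially m₁ = (1 + 0.5059) / (0.071 + 0.0778 + 0.5059) ≈ 2.300137, so M₁ = 2.300137 × 50.9 ≈ 117.077 billion.
After the change m₂ = (1 + 0.5059) / (0.071 + 0.03 + 0.5059) ≈ 2.481298, so M₂ = 2.481298 × 50.9 ≈ 126.2981 billion.
ΔM = M₂ − M₁ = 126.2981 − 117.077 = 9.2211 billion.

£9.221 billion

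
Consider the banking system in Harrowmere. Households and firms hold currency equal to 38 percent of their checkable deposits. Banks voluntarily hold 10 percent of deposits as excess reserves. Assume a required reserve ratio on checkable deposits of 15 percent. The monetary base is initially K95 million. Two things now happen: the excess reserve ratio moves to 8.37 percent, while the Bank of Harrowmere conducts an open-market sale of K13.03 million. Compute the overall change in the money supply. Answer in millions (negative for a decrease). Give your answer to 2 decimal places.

-23.77 million

Before: m₁ = (1 + 0.38) / (0.15 + 0.1 + 0.38) ≈ 2.19048, MB₁ = 95, so M₁ = 2.19048 × 95 = 208.0956 million.
After: m₂ = (1 + 0.38) / (0.15 + 0.0837 + 0.38) ≈ 2.24866, MB₂ = 95 − 13.03 = 81.97, so M₂ = 2.24866 × 81.97 ≈ 184.3227 million.
ΔM = M₂ − M₁ = 184.3227 − 208.0956 = -23.7729 million.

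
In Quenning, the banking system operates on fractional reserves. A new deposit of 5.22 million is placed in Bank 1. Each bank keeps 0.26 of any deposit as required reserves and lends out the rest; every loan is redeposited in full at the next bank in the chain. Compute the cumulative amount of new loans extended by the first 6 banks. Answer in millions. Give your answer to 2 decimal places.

Bank i lends (1 − rr)^i of the original deposit: Bank 1 lends 5.22·0.7400 = 3.8628, Bank 2 lends 5.22·0.7400² ≈ 2.8585, and so on.
Summing a geometric series: total = 5.22·[0.7400·(1 − 0.7400^6) / (1 − 0.7400)] ≈ 12.4173 million.

12.42 million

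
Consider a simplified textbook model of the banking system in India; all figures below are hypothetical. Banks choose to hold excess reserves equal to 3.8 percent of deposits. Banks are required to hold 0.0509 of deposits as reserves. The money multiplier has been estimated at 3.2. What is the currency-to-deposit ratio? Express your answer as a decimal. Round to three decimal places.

Using m = 3.2. From m = (1 + c)/(c + rr + e), rearranging gives 1 + c = m·(c + rr + e), so c·(1 − m) = m·(rr + e) − 1.
Hence c = [m·(rr + e) − 1]/(1 − m) = [3.2 × (0.0509 + 0.038) − 1] / (1 − 3.2) ≈ 0.325236.

0.325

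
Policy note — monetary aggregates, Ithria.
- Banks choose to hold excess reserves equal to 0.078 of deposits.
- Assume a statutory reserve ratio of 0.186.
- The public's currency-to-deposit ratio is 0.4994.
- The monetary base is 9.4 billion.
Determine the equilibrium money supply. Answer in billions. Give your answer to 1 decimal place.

The money multiplier is m = (1 + c) / (rr + e + c) = (1 + 0.4994) / (0.186 + 0.078 + 0.4994) ≈ 1.9641.
So M = m × MB = 1.9641 × 9.4 ≈ 18.4625 billion.

18.5 billion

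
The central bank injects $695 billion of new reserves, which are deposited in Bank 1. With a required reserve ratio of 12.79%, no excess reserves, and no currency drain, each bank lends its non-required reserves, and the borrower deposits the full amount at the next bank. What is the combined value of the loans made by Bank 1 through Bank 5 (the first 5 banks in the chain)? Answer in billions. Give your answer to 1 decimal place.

Bank i lends (1 − rr)^i of the original deposit: Bank 1 lends 695·0.8721 = 606.1095, Bank 2 lends 695·0.8721² ≈ 528.5881, and so on.
Summing a geometric series: total = 695·[0.8721·(1 − 0.8721^5) / (1 − 0.8721)] ≈ 2348.3049 billion.

$2348.3 billion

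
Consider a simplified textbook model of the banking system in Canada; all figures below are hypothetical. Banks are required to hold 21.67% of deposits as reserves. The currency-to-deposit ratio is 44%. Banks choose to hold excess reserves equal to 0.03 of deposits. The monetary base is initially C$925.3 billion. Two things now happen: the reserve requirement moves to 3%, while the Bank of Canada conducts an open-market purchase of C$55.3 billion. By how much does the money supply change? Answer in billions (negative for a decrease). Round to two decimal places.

C$883.79 billion

Before: m₁ = (1 + 0.44) / (0.2167 + 0.03 + 0.44) ≈ 2.096986, MB₁ = 925.3, so M₁ = 2.096986 × 925.3 ≈ 1940.3411 billion.
After: m₂ = (1 + 0.44) / (0.03 + 0.03 + 0.44) = 2.88, MB₂ = 925.3 + 55.3 = 980.6, so M₂ = 2.88 × 980.6 = 2824.128 billion.
ΔM = M₂ − M₁ = 2824.128 − 1940.3411 = 883.7869 billion.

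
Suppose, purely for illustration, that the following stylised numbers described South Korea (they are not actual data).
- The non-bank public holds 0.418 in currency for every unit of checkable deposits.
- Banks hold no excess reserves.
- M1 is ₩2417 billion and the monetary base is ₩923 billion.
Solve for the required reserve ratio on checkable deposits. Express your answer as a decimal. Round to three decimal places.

0.124

Using m = M/MB = 2417/923 ≈ 2.618635. Since m = (1 + c)/(c + rr + e), the denominator satisfies c + rr + e = (1 + c)/m = (1 + 0.418) / 2.618635 ≈ 0.541503.
With c = 0.418 and e = 0, the required reserve ratio on checkable deposits is 0.541503 − 0.418 − 0 = 0.123503.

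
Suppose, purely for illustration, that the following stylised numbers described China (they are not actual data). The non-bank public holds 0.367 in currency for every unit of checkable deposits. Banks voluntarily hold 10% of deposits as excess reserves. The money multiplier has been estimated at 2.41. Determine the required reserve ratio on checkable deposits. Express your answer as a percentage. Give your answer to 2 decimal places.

10.02%

Using m = 2.41. Since m = (1 + c)/(c + rr + e), the denominator satisfies c + rr + e = (1 + c)/m = (1 + 0.367) / 2.41 ≈ 0.567220.
With c = 0.367 and e = 0.1, the required reserve ratio on checkable deposits is 0.567220 − 0.367 − 0.1 = 0.10022.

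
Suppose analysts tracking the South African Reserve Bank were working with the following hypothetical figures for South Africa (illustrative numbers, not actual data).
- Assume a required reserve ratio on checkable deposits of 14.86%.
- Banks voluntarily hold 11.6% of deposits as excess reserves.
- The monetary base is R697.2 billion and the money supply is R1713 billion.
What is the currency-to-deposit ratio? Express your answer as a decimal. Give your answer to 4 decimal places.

Using m = M/MB = 1713/697.2 ≈ 2.456971. From m = (1 + c)/(c + rr + e), rearranging gives 1 + c = m·(c + rr + e), so c·(1 − m) = m·(rr + e) − 1.
Hence c = [m·(rr + e) − 1]/(1 − m) = [2.456971 × (0.1486 + 0.116) − 1] / (1 − 2.456971) ≈ 0.240146.

0.2401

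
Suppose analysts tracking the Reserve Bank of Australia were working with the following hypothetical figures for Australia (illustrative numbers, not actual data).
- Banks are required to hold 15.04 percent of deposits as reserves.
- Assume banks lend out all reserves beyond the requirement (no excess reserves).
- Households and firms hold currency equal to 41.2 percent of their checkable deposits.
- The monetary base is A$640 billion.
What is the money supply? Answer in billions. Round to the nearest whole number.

The money multiplier is m = (1 + c) / (rr + c) = (1 + 0.412) / (0.1504 + 0.412) ≈ 2.5107.
So M = m × MB = 2.5107 × 640 = 1606.848 billion.

A$1607 billion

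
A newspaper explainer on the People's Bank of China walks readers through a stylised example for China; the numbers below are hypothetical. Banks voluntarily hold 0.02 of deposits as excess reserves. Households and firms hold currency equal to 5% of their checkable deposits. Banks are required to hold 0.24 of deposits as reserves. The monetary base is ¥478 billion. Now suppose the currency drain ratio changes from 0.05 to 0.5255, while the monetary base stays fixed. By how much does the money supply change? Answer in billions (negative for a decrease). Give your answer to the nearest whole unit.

-691 billion

Initially m₁ = (1 + 0.05) / (0.24 + 0.02 + 0.05) ≈ 3.3871, so M₁ = 3.3871 × 478 = 1619.0338 billion.
After the change m₂ = (1 + 0.5255) / (0.24 + 0.02 + 0.5255) ≈ 1.9421, so M₂ = 1.9421 × 478 = 928.3238 billion.
ΔM = M₂ − M₁ = 928.3238 − 1619.0338 = -690.71 billion.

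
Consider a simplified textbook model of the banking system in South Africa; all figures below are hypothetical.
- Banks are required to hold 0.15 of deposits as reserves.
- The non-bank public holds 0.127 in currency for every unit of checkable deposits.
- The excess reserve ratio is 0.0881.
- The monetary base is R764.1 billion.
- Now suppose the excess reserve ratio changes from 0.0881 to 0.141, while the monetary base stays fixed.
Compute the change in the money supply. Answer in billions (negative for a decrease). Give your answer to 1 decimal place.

Initially m₁ = (1 + 0.127) / (0.15 + 0.0881 + 0.127) ≈ 3.08683, so M₁ = 3.08683 × 764.1 ≈ 2358.6468 billion.
After the change m₂ = (1 + 0.127) / (0.15 + 0.141 + 0.127) ≈ 2.69617, so M₂ = 2.69617 × 764.1 ≈ 2060.1435 billion.
ΔM = M₂ − M₁ = 2060.1435 − 2358.6468 = -298.5033 billion.

-298.5 billion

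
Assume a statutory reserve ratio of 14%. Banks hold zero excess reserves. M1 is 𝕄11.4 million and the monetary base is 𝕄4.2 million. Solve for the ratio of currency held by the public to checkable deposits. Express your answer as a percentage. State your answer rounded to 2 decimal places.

Using m = M/MB = 11.4/4.2 ≈ 2.714286. From m = (1 + c)/(c + rr + e), rearranging gives 1 + c = m·(c + rr + e), so c·(1 − m) = m·(rr + e) − 1.
Hence c = [m·(rr + e) − 1]/(1 − m) = [2.714286 × (0.14 + 0) − 1] / (1 − 2.714286) ≈ 0.361667.

36.17%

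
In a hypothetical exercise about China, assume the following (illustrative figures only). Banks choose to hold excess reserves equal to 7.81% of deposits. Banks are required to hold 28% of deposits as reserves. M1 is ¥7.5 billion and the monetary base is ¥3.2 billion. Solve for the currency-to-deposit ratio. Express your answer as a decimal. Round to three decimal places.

0.120

Using m = M/MB = 7.5/3.2 = 2.343750. From m = (1 + c)/(c + rr + e), rearranging gives 1 + c = m·(c + rr + e), so c·(1 − m) = m·(rr + e) − 1.
Hence c = [m·(rr + e) − 1]/(1 − m) = [2.343750 × (0.28 + 0.0781) − 1] / (1 − 2.343750) ≈ 0.119593.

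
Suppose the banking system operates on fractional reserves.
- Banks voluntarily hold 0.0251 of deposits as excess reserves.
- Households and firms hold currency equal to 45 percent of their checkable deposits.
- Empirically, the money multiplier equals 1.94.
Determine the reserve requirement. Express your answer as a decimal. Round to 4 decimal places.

Using m = 1.94. Since m = (1 + c)/(c + rr + e), the denominator satisfies c + rr + e = (1 + c)/m = (1 + 0.45) / 1.94 ≈ 0.747423.
With c = 0.45 and e = 0.0251, the reserve requirement is 0.747423 − 0.45 − 0.0251 = 0.272323.

0.2723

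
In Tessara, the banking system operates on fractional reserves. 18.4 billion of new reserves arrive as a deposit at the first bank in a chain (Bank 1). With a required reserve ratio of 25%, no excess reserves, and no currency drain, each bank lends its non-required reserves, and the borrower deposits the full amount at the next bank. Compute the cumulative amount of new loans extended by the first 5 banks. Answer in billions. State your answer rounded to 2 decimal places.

42.10 billion

Bank i lends (1 − rr)^i of the original deposit: Bank 1 lends 18.4·0.7500 = 13.8000, Bank 2 lends 18.4·0.7500² = 10.3500, and so on.
Summing a geometric series: total = 18.4·[0.7500·(1 − 0.7500^5) / (1 − 0.7500)] ≈ 42.1008 billion.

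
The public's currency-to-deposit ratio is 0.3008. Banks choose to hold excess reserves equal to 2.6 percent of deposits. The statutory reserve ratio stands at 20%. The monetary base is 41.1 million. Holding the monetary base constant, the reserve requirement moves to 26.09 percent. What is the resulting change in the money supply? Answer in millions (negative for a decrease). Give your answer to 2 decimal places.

Initially m₁ = (1 + 0.3008) / (0.2 + 0.026 + 0.3008) ≈ 2.46925, so M₁ = 2.46925 × 41.1 ≈ 101.4862 million.
After the change m₂ = (1 + 0.3008) / (0.2609 + 0.026 + 0.3008) ≈ 2.21337, so M₂ = 2.21337 × 41.1 ≈ 90.9695 million.
ΔM = M₂ − M₁ = 90.9695 − 101.4862 = -10.5167 million.

-10.52 million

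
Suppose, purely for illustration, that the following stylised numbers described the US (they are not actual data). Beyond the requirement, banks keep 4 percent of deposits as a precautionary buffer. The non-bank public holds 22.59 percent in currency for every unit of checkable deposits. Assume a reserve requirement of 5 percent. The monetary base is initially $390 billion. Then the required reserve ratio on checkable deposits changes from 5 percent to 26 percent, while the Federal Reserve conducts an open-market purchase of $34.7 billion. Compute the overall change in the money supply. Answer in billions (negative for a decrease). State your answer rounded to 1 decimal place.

-523.5 billion

Before: m₁ = (1 + 0.2259) / (0.05 + 0.04 + 0.2259) ≈ 3.88066, MB₁ = 390, so M₁ = 3.88066 × 390 = 1513.4574 billion.
After: m₂ = (1 + 0.2259) / (0.26 + 0.04 + 0.2259) ≈ 2.33105, MB₂ = 390 + 34.7 = 424.7, so M₂ = 2.33105 × 424.7 ≈ 989.9969 billion.
ΔM = M₂ − M₁ = 989.9969 − 1513.4574 = -523.4605 billion.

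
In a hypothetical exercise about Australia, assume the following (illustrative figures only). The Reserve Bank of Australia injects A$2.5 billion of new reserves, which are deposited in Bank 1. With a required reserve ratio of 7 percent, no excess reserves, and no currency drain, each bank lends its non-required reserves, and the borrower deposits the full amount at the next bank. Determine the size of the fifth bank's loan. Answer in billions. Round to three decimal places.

Each bank lends a fraction (1 − rr) = 0.9300 of the deposit it receives, so Bank 5 receives 2.5·0.9300^4 and lends 2.5·0.9300^5 ≈ 1.7392 billion.

A$1.739 billion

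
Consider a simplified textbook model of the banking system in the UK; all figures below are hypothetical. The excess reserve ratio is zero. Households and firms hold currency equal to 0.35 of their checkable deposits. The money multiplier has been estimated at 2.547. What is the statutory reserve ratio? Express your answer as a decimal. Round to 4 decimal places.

Using m = 2.547. Since m = (1 + c)/(c + rr + e), the denominator satisfies c + rr + e = (1 + c)/m = (1 + 0.35) / 2.547 ≈ 0.530035.
With c = 0.35 and e = 0, the statutory reserve ratio is 0.530035 − 0.35 − 0 = 0.180035.

0.1800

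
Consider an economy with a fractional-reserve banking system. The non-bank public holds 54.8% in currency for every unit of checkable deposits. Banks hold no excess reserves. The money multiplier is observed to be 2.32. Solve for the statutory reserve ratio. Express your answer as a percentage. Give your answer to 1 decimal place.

11.9%

Using m = 2.32. Since m = (1 + c)/(c + rr + e), the denominator satisfies c + rr + e = (1 + c)/m = (1 + 0.548) / 2.32 ≈ 0.667241.
With c = 0.548 and e = 0, the statutory reserve ratio is 0.667241 − 0.548 − 0 = 0.119241.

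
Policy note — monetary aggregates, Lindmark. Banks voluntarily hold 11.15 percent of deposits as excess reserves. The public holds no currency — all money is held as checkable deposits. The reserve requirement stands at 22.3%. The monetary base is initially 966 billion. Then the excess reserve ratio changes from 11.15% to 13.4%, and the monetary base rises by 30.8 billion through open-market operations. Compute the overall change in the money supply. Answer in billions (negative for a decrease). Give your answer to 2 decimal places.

-95.74 billion

Before: m₁ = 1 / (0.223 + 0.1115) ≈ 2.989537, MB₁ = 966, so M₁ = 2.989537 × 966 ≈ 2887.8927 billion.
After: m₂ = 1 / (0.223 + 0.134) ≈ 2.801120, MB₂ = 966 + 30.8 = 996.8, so M₂ = 2.801120 × 996.8 ≈ 2792.1564 billion.
ΔM = M₂ − M₁ = 2792.1564 − 2887.8927 = -95.7363 billion.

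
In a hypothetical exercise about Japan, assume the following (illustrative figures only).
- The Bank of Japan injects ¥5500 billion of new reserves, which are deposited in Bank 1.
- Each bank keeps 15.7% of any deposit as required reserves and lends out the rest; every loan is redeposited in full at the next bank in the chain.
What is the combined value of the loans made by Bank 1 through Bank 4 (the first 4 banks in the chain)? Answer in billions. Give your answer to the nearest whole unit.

Bank i lends (1 − rr)^i of the original deposit: Bank 1 lends 5500·0.8430 = 4636.5000, Bank 2 lends 5500·0.8430² = 3908.5695, and so on.
Summing a geometric series: total = 5500·[0.8430·(1 − 0.8430^4) / (1 − 0.8430)] ≈ 14617.6146 billion.

¥14618 billion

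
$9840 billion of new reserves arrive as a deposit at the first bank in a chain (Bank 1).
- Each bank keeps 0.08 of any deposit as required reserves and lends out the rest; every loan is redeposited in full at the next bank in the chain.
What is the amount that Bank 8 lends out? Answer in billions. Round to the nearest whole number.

Each bank lends a fraction (1 − rr) = 0.9200 of the deposit it receives, so Bank 8 receives 9840·0.9200^7 and lends 9840·0.9200^8 ≈ 5050.0737 billion.

$5050 billion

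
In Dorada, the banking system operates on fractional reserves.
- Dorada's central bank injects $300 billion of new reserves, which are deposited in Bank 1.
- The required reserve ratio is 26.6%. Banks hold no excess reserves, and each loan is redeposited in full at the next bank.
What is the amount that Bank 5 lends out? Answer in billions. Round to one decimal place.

$63.9 billion

Each bank lends a fraction (1 − rr) = 0.7340 of the deposit it receives, so Bank 5 receives 300·0.7340^4 and lends 300·0.7340^5 ≈ 63.9148 billion.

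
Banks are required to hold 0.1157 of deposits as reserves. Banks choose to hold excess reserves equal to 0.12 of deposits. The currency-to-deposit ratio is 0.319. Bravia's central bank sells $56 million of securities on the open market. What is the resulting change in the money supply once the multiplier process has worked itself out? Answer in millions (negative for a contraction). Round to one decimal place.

The money multiplier is m = (1 + c) / (rr + e + c) = (1 + 0.319) / (0.1157 + 0.12 + 0.319) ≈ 2.3779.
The sale removes 56 million of base, so ΔM = m × ΔMB = 2.3779 × (−56) = -133.1624 million.

-133.2 million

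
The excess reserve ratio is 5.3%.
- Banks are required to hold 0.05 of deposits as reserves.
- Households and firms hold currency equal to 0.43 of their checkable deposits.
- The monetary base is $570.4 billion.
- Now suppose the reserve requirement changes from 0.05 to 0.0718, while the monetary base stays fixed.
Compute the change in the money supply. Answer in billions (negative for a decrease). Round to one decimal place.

-60.1 billion

Initially m₁ = (1 + 0.43) / (0.05 + 0.053 + 0.43) ≈ 2.68293, so M₁ = 2.68293 × 570.4 ≈ 1530.3433 billion.
After the change m₂ = (1 + 0.43) / (0.0718 + 0.053 + 0.43) ≈ 2.57751, so M₂ = 2.57751 × 570.4 ≈ 1470.2117 billion.
ΔM = M₂ − M₁ = 1470.2117 − 1530.3433 = -60.1316 billion.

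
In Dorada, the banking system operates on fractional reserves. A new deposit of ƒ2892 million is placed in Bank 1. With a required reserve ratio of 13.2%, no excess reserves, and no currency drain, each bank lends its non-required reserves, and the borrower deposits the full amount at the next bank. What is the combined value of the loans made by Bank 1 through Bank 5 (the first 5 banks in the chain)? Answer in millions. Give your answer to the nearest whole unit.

Bank i lends (1 − rr)^i of the original deposit: Bank 1 lends 2892·0.8680 = 2510.2560, Bank 2 lends 2892·0.8680² ≈ 2178.9022, and so on.
Summing a geometric series: total = 2892·[0.8680·(1 − 0.8680^5) / (1 − 0.8680)] ≈ 9647.0236 million.

ƒ9647 million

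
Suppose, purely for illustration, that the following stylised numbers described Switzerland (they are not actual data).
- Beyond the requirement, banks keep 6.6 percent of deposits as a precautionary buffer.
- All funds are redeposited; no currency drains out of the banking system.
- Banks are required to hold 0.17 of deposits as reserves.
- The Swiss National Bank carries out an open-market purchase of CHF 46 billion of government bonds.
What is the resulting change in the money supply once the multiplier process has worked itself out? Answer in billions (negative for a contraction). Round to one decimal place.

The money multiplier is m = 1 / (rr + e) = 1 / (0.17 + 0.066) ≈ 4.2373.
The purchase adds 46 billion of base, so ΔM = m × ΔMB = 4.2373 × (+46) = 194.9158 billion.

CHF 194.9 billion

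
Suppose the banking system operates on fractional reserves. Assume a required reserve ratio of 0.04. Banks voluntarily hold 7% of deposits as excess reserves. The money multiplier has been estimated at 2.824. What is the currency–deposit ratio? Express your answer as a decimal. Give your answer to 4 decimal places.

0.3779

Using m = 2.824. From m = (1 + c)/(c + rr + e), rearranging gives 1 + c = m·(c + rr + e), so c·(1 − m) = m·(rr + e) − 1.
Hence c = [m·(rr + e) − 1]/(1 − m) = [2.824 × (0.04 + 0.07) − 1] / (1 − 2.824) ≈ 0.377939.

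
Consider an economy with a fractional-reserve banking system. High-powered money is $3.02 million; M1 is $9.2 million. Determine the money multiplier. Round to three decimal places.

The money multiplier is m = M / MB = 9.2 / 3.02 ≈ 3.04636.

3.046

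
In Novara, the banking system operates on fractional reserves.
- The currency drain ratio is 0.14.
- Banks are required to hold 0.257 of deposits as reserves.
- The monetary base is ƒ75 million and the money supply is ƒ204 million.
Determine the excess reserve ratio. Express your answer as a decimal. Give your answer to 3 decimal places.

Using m = M/MB = 204/75 = 2.720000. Since m = (1 + c)/(c + rr + e), the denominator satisfies c + rr + e = (1 + c)/m = (1 + 0.14) / 2.720000 ≈ 0.419118.
With c = 0.14 and rr = 0.257, the excess reserve ratio is 0.419118 − 0.14 − 0.257 = 0.022118.

0.022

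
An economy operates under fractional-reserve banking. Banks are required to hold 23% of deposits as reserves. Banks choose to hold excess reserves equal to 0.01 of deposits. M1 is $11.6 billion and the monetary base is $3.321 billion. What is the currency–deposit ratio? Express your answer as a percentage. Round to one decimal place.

Using m = M/MB = 11.6/3.321 ≈ 3.492924. From m = (1 + c)/(c + rr + e), rearranging gives 1 + c = m·(c + rr + e), so c·(1 − m) = m·(rr + e) − 1.
Hence c = [m·(rr + e) − 1]/(1 − m) = [3.492924 × (0.23 + 0.01) − 1] / (1 − 3.492924) ≈ 0.064863.

6.5%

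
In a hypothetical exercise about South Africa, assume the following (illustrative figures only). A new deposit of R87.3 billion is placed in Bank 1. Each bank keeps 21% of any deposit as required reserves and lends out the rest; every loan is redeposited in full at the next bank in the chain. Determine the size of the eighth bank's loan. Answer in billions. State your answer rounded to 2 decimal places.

R13.24 billion

Each bank lends a fraction (1 − rr) = 0.7900 of the deposit it receives, so Bank 8 receives 87.3·0.7900^7 and lends 87.3·0.7900^8 ≈ 13.2444 billion.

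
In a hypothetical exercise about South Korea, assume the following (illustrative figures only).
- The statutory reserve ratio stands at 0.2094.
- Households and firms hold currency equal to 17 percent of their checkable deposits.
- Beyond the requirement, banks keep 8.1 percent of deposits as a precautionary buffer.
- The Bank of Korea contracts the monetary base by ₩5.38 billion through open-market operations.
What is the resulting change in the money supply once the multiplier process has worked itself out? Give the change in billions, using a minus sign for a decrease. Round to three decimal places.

The money multiplier is m = (1 + c) / (rr + e + c) = (1 + 0.17) / (0.2094 + 0.081 + 0.17) ≈ 2.54127.
The sale removes 5.38 billion of base, so ΔM = m × ΔMB = 2.54127 × (−5.38) ≈ -13.672 billion.

-13.672 billion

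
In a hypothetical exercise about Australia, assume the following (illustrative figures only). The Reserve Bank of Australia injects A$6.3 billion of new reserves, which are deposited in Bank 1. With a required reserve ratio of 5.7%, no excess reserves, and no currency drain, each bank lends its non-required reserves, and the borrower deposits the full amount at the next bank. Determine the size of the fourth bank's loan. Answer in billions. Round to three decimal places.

A$4.982 billion

Each bank lends a fraction (1 − rr) = 0.9430 of the deposit it receives, so Bank 4 receives 6.3·0.9430^3 and lends 6.3·0.9430^4 ≈ 4.9818 billion.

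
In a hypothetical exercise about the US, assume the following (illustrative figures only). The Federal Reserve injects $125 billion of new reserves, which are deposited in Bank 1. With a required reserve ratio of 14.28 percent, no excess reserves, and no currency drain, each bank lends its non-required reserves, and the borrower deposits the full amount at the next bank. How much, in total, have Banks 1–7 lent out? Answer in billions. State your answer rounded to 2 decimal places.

$495.17 billion

Bank i lends (1 − rr)^i of the original deposit: Bank 1 lends 125·0.8572 = 107.1500, Bank 2 lends 125·0.8572² ≈ 91.8490, and so on.
Summing a geometric series: total = 125·[0.8572·(1 − 0.8572^7) / (1 − 0.8572)] ≈ 495.1746 billion.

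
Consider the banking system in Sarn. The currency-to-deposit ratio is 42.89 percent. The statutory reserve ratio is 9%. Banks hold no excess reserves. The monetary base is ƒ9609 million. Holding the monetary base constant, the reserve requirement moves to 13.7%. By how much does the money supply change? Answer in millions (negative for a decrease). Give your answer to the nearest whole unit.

-2198 million

Initially m₁ = (1 + 0.4289) / (0.09 + 0.4289) ≈ 2.75371, so M₁ = 2.75371 × 9609 ≈ 26460.3994 million.
After the change m₂ = (1 + 0.4289) / (0.137 + 0.4289) ≈ 2.52500, so M₂ = 2.52500 × 9609 = 24262.725 million.
ΔM = M₂ − M₁ = 24262.725 − 26460.3994 = -2197.6744 million.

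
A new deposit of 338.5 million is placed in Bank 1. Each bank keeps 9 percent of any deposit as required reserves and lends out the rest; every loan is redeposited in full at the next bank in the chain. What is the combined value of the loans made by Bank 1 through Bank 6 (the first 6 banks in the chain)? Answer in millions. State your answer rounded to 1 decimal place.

1479.0 million

Bank i lends (1 − rr)^i of the original deposit: Bank 1 lends 338.5·0.9100 = 308.0350, Bank 2 lends 338.5·0.9100² ≈ 280.3119, and so on.
Summing a geometric series: total = 338.5·[0.9100·(1 − 0.9100^6) / (1 − 0.9100)] ≈ 1479.0155 million.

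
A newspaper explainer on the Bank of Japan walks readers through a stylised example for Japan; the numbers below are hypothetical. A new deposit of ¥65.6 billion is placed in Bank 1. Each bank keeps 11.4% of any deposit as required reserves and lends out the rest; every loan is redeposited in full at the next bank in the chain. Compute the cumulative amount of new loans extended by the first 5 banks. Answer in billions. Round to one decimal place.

Bank i lends (1 − rr)^i of the original deposit: Bank 1 lends 65.6·0.8860 = 58.1216, Bank 2 lends 65.6·0.8860² ≈ 51.4957, and so on.
Summing a geometric series: total = 65.6·[0.8860·(1 − 0.8860^5) / (1 − 0.8860)] ≈ 231.4821 billion.

¥231.5 billion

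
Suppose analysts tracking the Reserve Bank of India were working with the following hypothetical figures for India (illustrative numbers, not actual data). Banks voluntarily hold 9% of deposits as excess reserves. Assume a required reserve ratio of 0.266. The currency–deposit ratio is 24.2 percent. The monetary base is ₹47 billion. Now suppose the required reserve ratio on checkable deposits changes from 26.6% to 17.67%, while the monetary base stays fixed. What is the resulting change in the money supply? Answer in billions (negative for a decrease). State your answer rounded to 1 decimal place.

₹17.1 billion

Initially m₁ = (1 + 0.242) / (0.266 + 0.09 + 0.242) ≈ 2.0769, so M₁ = 2.0769 × 47 = 97.6143 billion.
After the change m₂ = (1 + 0.242) / (0.1767 + 0.09 + 0.242) ≈ 2.4415, so M₂ = 2.4415 × 47 = 114.7505 billion.
ΔM = M₂ − M₁ = 114.7505 − 97.6143 = 17.1362 billion.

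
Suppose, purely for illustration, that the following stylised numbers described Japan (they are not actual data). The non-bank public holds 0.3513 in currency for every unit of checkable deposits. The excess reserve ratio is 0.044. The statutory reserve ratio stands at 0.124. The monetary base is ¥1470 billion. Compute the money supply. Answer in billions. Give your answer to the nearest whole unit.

The money multiplier is m = (1 + c) / (rr + e + c) = (1 + 0.3513) / (0.124 + 0.044 + 0.3513) ≈ 2.60216.
So M = m × MB = 2.60216 × 1470 = 3825.1752 billion.

¥3825 billion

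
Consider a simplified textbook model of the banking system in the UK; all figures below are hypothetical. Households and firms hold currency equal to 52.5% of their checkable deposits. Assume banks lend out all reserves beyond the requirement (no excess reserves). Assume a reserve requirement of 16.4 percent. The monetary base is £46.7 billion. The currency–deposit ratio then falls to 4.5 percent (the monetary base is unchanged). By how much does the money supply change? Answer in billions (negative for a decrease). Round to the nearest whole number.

Initially m₁ = (1 + 0.525) / (0.164 + 0.525) ≈ 2.2134, so M₁ = 2.2134 × 46.7 ≈ 103.3658 billion.
After the change m₂ = (1 + 0.045) / (0.164 + 0.045) = 5, so M₂ = 5 × 46.7 = 233.5 billion.
ΔM = M₂ − M₁ = 233.5 − 103.3658 = 130.1342 billion.

£130 billion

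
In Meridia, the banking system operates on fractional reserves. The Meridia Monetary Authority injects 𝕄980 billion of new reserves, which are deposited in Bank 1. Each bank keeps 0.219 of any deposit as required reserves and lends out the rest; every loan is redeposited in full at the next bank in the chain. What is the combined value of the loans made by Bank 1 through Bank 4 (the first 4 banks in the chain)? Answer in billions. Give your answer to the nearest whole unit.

𝕄2195 billion

Bank i lends (1 − rr)^i of the original deposit: Bank 1 lends 980·0.7810 = 765.3800, Bank 2 lends 980·0.7810² ≈ 597.7618, and so on.
Summing a geometric series: total = 980·[0.7810·(1 − 0.7810^4) / (1 − 0.7810)] ≈ 2194.6051 billion.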